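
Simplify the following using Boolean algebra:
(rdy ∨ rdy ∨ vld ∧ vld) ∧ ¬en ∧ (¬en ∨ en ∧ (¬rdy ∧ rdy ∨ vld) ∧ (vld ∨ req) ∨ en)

(rdy ∨ rdy ∨ vld ∧ vld) ∧ ¬en ∧ (¬en ∨ en ∧ (¬rdy ∧ rdy ∨ vld) ∧ (vld ∨ req) ∨ en)
= (rdy ∨ vld ∧ vld) ∧ ¬en ∧ (¬en ∨ en ∧ (¬rdy ∧ rdy ∨ vld) ∧ (vld ∨ req) ∨ en)   [idempotence]
= (rdy ∨ vld ∧ vld) ∧ ¬en ∧ (¬en ∨ en ∧ vld ∧ (vld ∨ req) ∨ en)   [complement / identity]
= (rdy ∨ vld) ∧ ¬en ∧ (¬en ∨ en ∧ vld ∧ (vld ∨ req) ∨ en)   [idempotence]
= (rdy ∨ vld) ∧ ¬en ∧ (¬en ∨ en ∧ vld ∨ en)   [absorption]
= (rdy ∨ vld) ∧ ¬en ∧ (¬en ∨ en)   [absorption]
= (rdy ∨ vld) ∧ ¬en   [complement / identity]

(rdy ∨ vld) ∧ ¬en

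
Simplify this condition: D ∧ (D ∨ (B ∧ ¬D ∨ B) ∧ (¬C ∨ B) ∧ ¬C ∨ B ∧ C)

D

D ∧ (D ∨ (B ∧ ¬D ∨ B) ∧ (¬C ∨ B) ∧ ¬C ∨ B ∧ C)
= D ∧ (D ∨ (B ∧ ¬D ∨ B) ∧ ¬C ∨ B ∧ C)   (absorption)
= D ∧ (D ∨ B ∧ ¬C ∨ B ∧ C)   (absorption)
= D ∧ (D ∨ B)   (distribution)
= D   (absorption)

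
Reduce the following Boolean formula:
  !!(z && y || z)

!!(z && y || z)
= z && y || z   [double negation]
= z   [absorption]

z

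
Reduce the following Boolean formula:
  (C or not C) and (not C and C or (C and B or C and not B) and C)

(C or not C) and (not C and C or (C and B or C and not B) and C)
= (C or not C) and (not C and C or C and C)
= not C and C or C and C
= C

C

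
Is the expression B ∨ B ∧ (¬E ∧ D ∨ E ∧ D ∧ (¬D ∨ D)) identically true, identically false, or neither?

B ∨ B ∧ (¬E ∧ D ∨ E ∧ D ∧ (¬D ∨ D))
= B ∨ B ∧ (¬E ∧ D ∨ E ∧ D)   [complement / identity]
= B ∨ B ∧ D   [distribution]
= B   [absorption]
This depends on B, so it is not a constant.

neither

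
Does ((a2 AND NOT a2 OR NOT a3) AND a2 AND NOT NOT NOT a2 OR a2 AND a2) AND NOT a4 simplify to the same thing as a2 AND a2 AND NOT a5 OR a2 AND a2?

E1: ((a2 AND NOT a2 OR NOT a3) AND a2 AND NOT NOT NOT a2 OR a2 AND a2) AND NOT a4
    = ((a2 AND NOT a2 OR NOT a3) AND a2 AND NOT a2 OR a2 AND a2) AND NOT a4   — double negation
    = (a2 AND NOT a2 OR a2 AND a2) AND NOT a4   — absorption
    = a2 AND NOT a4   — distribution
E2: a2 AND a2 AND NOT a5 OR a2 AND a2
    = a2 AND a2   — absorption
    = a2   — idempotence
These differ: at a2=1, a3=0, a4=1, a5=0, E1 = 0 but E2 = 1.

No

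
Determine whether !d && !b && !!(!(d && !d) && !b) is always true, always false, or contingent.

contingent

!d && !b && !!(!(d && !d) && !b)
= !d && !b && !(d && !d || b)   [De Morgan]
= !d && !b && !b   [complement / identity]
= !d && !b   [idempotence]
This depends on b, d, so it is not a constant.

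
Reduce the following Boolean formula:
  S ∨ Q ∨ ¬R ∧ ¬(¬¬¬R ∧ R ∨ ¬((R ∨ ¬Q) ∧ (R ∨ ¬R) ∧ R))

S ∨ Q ∨ ¬R ∧ ¬(¬¬¬R ∧ R ∨ ¬((R ∨ ¬Q) ∧ (R ∨ ¬R) ∧ R))
= S ∨ Q ∨ ¬R ∧ ¬(¬R ∧ R ∨ ¬((R ∨ ¬Q) ∧ (R ∨ ¬R) ∧ R))   — double negation
= S ∨ Q ∨ ¬R ∧ ¬¬((R ∨ ¬Q) ∧ (R ∨ ¬R) ∧ R)   — complement / identity
= S ∨ Q ∨ ¬R ∧ ¬¬((R ∨ ¬Q) ∧ R)   — complement / identity
= S ∨ Q ∨ ¬R ∧ (R ∨ ¬Q) ∧ R   — double negation
= S ∨ Q ∨ ¬R ∧ R   — absorption
= S ∨ Q   — complement / identity

S ∨ Q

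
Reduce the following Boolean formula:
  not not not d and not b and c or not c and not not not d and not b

not d and not b

not not not d and not b and c or not c and not not not d and not b
= not not not d and not b   [distribution]
= not d and not b   [double negation]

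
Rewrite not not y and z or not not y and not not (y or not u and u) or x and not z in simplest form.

y or x and not z

not not y and z or not not y and not not (y or not u and u) or x and not z
= not not y and z or not not y and not not y or x and not z   — complement / identity
= not not y and z or not not y or x and not z   — idempotence
= not not y or x and not z   — absorption
= y or x and not z   — double negation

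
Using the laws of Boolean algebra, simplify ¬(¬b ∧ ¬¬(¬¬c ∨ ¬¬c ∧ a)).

¬(¬b ∧ ¬¬(¬¬c ∨ ¬¬c ∧ a))
= ¬(¬b ∧ ¬¬¬¬c)   [absorption]
= ¬(¬b ∧ ¬¬c)   [double negation]
= b ∨ ¬c   [De Morgan]

b ∨ ¬c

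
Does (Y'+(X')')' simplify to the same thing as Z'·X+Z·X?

E1: (Y'+(X')')'
    = Y·X'   [De Morgan]
E2: Z'·X+Z·X
    = X·(Z'+Z)   [distribution]
    = X   [complement / identity]
These differ: at X=1, Y=1, Z=0, E1 = 0 but E2 = 1.

No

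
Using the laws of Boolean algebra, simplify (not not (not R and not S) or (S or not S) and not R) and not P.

not R and not P

(not not (not R and not S) or (S or not S) and not R) and not P
= (not R and not S or (S or not S) and not R) and not P   [double negation]
= (not R and not S or not R) and not P   [complement / identity]
= not R and not P   [absorption]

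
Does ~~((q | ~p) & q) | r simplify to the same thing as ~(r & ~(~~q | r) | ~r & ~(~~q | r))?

E1: ~~((q | ~p) & q) | r
    = (q | ~p) & q | r   — double negation
    = q | r   — absorption
E2: ~(r & ~(~~q | r) | ~r & ~(~~q | r))
    = ~~(~~q | r)   — distribution
    = ~~(q | r)   — double negation
    = q | r   — double negation
Both reduce to q | r, so they are equivalent.

Yes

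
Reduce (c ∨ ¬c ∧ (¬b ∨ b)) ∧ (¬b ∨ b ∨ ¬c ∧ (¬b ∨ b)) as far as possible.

(c ∨ ¬c ∧ (¬b ∨ b)) ∧ (¬b ∨ b ∨ ¬c ∧ (¬b ∨ b))
= ¬c ∧ (¬b ∨ b) ∨ c ∧ (¬b ∨ b)   (distribution)
= ¬b ∨ b   (distribution)
= True   (complement)

True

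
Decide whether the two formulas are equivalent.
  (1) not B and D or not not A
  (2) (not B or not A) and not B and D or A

Yes

E1: not B and D or not not A
    = not B and D or A
E2: (not B or not A) and not B and D or A
    = not B and D or A
Both reduce to not B and D or A, so they are equivalent.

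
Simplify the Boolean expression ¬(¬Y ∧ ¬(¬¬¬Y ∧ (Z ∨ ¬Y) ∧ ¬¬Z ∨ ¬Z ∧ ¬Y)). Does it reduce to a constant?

True

¬(¬Y ∧ ¬(¬¬¬Y ∧ (Z ∨ ¬Y) ∧ ¬¬Z ∨ ¬Z ∧ ¬Y))
= ¬(¬Y ∧ ¬(¬¬¬Y ∧ (Z ∨ ¬Y) ∧ Z ∨ ¬Z ∧ ¬Y))   [double negation]
= Y ∨ ¬¬¬Y ∧ (Z ∨ ¬Y) ∧ Z ∨ ¬Z ∧ ¬Y   [De Morgan]
= Y ∨ ¬¬¬Y ∧ Z ∨ ¬Z ∧ ¬Y   [absorption]
= Y ∨ ¬Y ∧ Z ∨ ¬Z ∧ ¬Y   [double negation]
= Y ∨ ¬Y   [distribution]
= True   [complement]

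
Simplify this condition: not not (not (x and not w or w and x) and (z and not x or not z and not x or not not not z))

not not (not (x and not w or w and x) and (z and not x or not z and not x or not not not z))
= not not (not (x and not w or w and x) and (not x or not not not z))   — distribution
= not (x and not w or w and x) and (not x or not not not z)   — double negation
= not (x and not w or w and x) and (not x or not z)   — double negation
= not x and (not x or not z)   — distribution
= not x   — absorption

not x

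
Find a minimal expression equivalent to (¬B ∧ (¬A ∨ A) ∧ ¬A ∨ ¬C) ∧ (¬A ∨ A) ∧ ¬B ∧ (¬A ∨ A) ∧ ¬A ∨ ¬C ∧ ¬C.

¬B ∧ ¬A ∨ ¬C

(¬B ∧ (¬A ∨ A) ∧ ¬A ∨ ¬C) ∧ (¬A ∨ A) ∧ ¬B ∧ (¬A ∨ A) ∧ ¬A ∨ ¬C ∧ ¬C
= (¬B ∧ (¬A ∨ A) ∧ ¬A ∨ ¬C) ∧ ¬B ∧ (¬A ∨ A) ∧ ¬A ∨ ¬C ∧ ¬C   (complement / identity)
= ¬B ∧ (¬A ∨ A) ∧ ¬A ∨ ¬C ∧ ¬C   (absorption)
= ¬B ∧ (¬A ∨ A) ∧ ¬A ∨ ¬C   (idempotence)
= ¬B ∧ ¬A ∨ ¬C   (complement / identity)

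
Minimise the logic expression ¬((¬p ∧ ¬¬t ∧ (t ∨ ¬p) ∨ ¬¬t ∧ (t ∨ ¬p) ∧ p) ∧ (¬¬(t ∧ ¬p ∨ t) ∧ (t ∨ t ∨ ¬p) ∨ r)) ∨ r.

¬((¬p ∧ ¬¬t ∧ (t ∨ ¬p) ∨ ¬¬t ∧ (t ∨ ¬p) ∧ p) ∧ (¬¬(t ∧ ¬p ∨ t) ∧ (t ∨ t ∨ ¬p) ∨ r)) ∨ r
= ¬((¬p ∧ ¬¬t ∧ (t ∨ ¬p) ∨ ¬¬t ∧ (t ∨ ¬p) ∧ p) ∧ (¬¬t ∧ (t ∨ t ∨ ¬p) ∨ r)) ∨ r   — absorption
= ¬((¬p ∧ ¬¬t ∧ (t ∨ ¬p) ∨ ¬¬t ∧ (t ∨ ¬p) ∧ p) ∧ (¬¬t ∧ (t ∨ ¬p) ∨ r)) ∨ r   — idempotence
= ¬(¬¬t ∧ (t ∨ ¬p) ∧ (¬¬t ∧ (t ∨ ¬p) ∨ r)) ∨ r   — distribution
= ¬(¬¬t ∧ (t ∨ ¬p)) ∨ r   — absorption
= ¬(t ∧ (t ∨ ¬p)) ∨ r   — double negation
= ¬t ∨ r   — absorption

¬t ∨ r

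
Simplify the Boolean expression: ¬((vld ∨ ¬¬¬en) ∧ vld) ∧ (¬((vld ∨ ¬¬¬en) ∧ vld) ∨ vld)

¬((vld ∨ ¬¬¬en) ∧ vld) ∧ (¬((vld ∨ ¬¬¬en) ∧ vld) ∨ vld)
= ¬((vld ∨ ¬¬¬en) ∧ vld)
= ¬((vld ∨ ¬en) ∧ vld)
= ¬vld

¬vld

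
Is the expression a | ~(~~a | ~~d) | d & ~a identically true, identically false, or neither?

identically true

a | ~(~~a | ~~d) | d & ~a
= a | ~a & ~d | d & ~a
= a | ~a
= 1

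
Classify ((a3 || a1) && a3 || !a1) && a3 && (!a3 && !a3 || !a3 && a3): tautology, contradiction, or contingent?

((a3 || a1) && a3 || !a1) && a3 && (!a3 && !a3 || !a3 && a3)
= (a3 || !a1) && a3 && (!a3 && !a3 || !a3 && a3)   (absorption)
= (a3 || !a1) && a3 && !a3   (distribution)
= a3 && !a3   (absorption)
= false   (complement)

contradiction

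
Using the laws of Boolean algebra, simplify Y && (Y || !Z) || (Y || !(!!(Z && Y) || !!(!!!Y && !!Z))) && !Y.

Y && (Y || !Z) || (Y || !(!!(Z && Y) || !!(!!!Y && !!Z))) && !Y
= Y && (Y || !Z) || (Y || !(!!(Z && Y) || !(!!Y || !Z))) && !Y   — De Morgan
= Y && (Y || !Z) || (Y || !(!!(Z && Y) || !Y && Z)) && !Y   — De Morgan
= Y && (Y || !Z) || (Y || !(Z && Y || !Y && Z)) && !Y   — double negation
= Y && (Y || !Z) || (Y || !Z) && !Y   — distribution
= Y || !Z   — distribution

Y || !Z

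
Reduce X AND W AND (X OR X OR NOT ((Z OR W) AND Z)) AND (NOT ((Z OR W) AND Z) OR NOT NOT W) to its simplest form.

X AND W AND (X OR X OR NOT ((Z OR W) AND Z)) AND (NOT ((Z OR W) AND Z) OR NOT NOT W)
= X AND W AND (X OR X OR NOT ((Z OR W) AND Z)) AND (NOT ((Z OR W) AND Z) OR W)   (double negation)
= X AND W AND ((X OR X) AND W OR NOT ((Z OR W) AND Z))   (distribution)
= X AND W AND (X AND W OR NOT ((Z OR W) AND Z))   (idempotence)
= X AND W AND (X AND W OR NOT Z)   (absorption)
= X AND W   (absorption)

X AND W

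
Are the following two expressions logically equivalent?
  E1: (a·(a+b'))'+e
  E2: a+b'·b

No

E1: (a·(a+b'))'+e
    = a'+e   — absorption
E2: a+b'·b
    = a   — complement / identity
These differ: at a=0, b=0, e=1, E1 = 1 but E2 = 0.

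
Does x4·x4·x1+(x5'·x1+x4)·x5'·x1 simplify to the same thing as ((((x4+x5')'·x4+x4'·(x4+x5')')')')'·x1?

E1: x4·x4·x1+(x5'·x1+x4)·x5'·x1
    = x4·x4·x1+x5'·x1   [absorption]
    = (x4·x4+x5')·x1   [distribution]
    = (x4+x5')·x1   [idempotence]
E2: ((((x4+x5')'·x4+x4'·(x4+x5')')')')'·x1
    = ((((x4+x5')')')')'·x1   [distribution]
    = ((x4+x5')')'·x1   [double negation]
    = (x4+x5')·x1   [double negation]
Both reduce to (x4+x5')·x1, so they are equivalent.

Yes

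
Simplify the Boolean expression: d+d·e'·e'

d

d+d·e'·e'
= d+d·e'   [idempotence]
= d   [absorption]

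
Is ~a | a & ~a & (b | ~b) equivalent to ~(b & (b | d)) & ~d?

No

E1: ~a | a & ~a & (b | ~b)
    = ~a | a & ~a
    = ~a
E2: ~(b & (b | d)) & ~d
    = ~b & ~d
These differ: at a=0, b=0, d=1, E1 = 1 but E2 = 0.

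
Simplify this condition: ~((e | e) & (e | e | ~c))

~e

~((e | e) & (e | e | ~c))
= ~(e | e)   (absorption)
= ~e   (idempotence)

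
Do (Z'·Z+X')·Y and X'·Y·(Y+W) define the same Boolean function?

E1: (Z'·Z+X')·Y
    = X'·Y   — complement / identity
E2: X'·Y·(Y+W)
    = X'·Y   — absorption
Both reduce to X'·Y, so they are equivalent.

Yes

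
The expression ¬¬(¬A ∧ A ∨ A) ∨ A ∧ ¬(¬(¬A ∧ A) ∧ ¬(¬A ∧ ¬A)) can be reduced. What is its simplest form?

A

¬¬(¬A ∧ A ∨ A) ∨ A ∧ ¬(¬(¬A ∧ A) ∧ ¬(¬A ∧ ¬A))
= ¬A ∧ A ∨ A ∨ A ∧ ¬(¬(¬A ∧ A) ∧ ¬(¬A ∧ ¬A))   (double negation)
= ¬A ∧ A ∨ A ∨ A ∧ (¬A ∧ A ∨ ¬A ∧ ¬A)   (De Morgan)
= A ∨ A ∧ (¬A ∧ A ∨ ¬A ∧ ¬A)   (complement / identity)
= A ∨ A ∧ ¬A   (distribution)
= A   (complement / identity)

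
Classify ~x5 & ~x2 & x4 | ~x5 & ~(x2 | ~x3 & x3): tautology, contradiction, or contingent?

~x5 & ~x2 & x4 | ~x5 & ~(x2 | ~x3 & x3)
= ~x5 & ~x2 & x4 | ~x5 & ~x2   — complement / identity
= ~x5 & ~x2   — absorption
This depends on x2, x5, so it is not a constant.

contingent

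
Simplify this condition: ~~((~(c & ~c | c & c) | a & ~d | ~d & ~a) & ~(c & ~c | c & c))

~c

~~((~(c & ~c | c & c) | a & ~d | ~d & ~a) & ~(c & ~c | c & c))
= ~~((~(c & ~c | c & c) | ~d) & ~(c & ~c | c & c))   — distribution
= ~~~(c & ~c | c & c)   — absorption
= ~(c & ~c | c & c)   — double negation
= ~c   — distribution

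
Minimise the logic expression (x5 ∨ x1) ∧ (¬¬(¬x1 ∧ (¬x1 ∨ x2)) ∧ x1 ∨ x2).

(x5 ∨ x1) ∧ x2

(x5 ∨ x1) ∧ (¬¬(¬x1 ∧ (¬x1 ∨ x2)) ∧ x1 ∨ x2)
= (x5 ∨ x1) ∧ (¬¬¬x1 ∧ x1 ∨ x2)   [absorption]
= (x5 ∨ x1) ∧ (¬x1 ∧ x1 ∨ x2)   [double negation]
= (x5 ∨ x1) ∧ x2   [complement / identity]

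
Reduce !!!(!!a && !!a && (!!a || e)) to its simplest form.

!a

!!!(!!a && !!a && (!!a || e))
= !!!(!!a && !!a)   [absorption]
= !(!!a && !!a)   [double negation]
= !a || !a   [De Morgan]
= !a   [idempotence]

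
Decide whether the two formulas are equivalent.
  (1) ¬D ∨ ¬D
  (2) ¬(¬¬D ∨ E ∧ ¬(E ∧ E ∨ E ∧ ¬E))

Yes

E1: ¬D ∨ ¬D
    = ¬D   [idempotence]
E2: ¬(¬¬D ∨ E ∧ ¬(E ∧ E ∨ E ∧ ¬E))
    = ¬(¬¬D ∨ E ∧ ¬E)   [distribution]
    = ¬¬¬D   [complement / identity]
    = ¬D   [double negation]
Both reduce to ¬D, so they are equivalent.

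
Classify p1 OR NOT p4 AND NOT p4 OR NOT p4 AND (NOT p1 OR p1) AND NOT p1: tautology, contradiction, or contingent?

contingent

p1 OR NOT p4 AND NOT p4 OR NOT p4 AND (NOT p1 OR p1) AND NOT p1
= p1 OR NOT p4 AND NOT p4 OR NOT p4 AND NOT p1   — complement / identity
= p1 OR NOT p4 OR NOT p4 AND NOT p1   — idempotence
= p1 OR NOT p4   — absorption
This depends on p1, p4, so it is not a constant.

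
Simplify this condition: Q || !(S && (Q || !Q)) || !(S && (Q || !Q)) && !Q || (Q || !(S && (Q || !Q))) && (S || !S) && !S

Q || !(S && (Q || !Q)) || !(S && (Q || !Q)) && !Q || (Q || !(S && (Q || !Q))) && (S || !S) && !S
= Q || !(S && (Q || !Q)) || !(S && (Q || !Q)) && !Q || (Q || !(S && (Q || !Q))) && !S   (complement / identity)
= Q || !(S && (Q || !Q)) || (Q || !(S && (Q || !Q))) && !S   (absorption)
= Q || !(S && (Q || !Q))   (absorption)
= Q || !S   (complement / identity)

Q || !S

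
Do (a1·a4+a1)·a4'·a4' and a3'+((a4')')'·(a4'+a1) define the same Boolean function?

No

E1: (a1·a4+a1)·a4'·a4'
    = (a1·a4+a1)·a4'   [idempotence]
    = a1·a4'   [absorption]
E2: a3'+((a4')')'·(a4'+a1)
    = a3'+a4'·(a4'+a1)   [double negation]
    = a3'+a4'   [absorption]
These differ: at a1=0, a3=0, a4=0, E1 = 0 but E2 = 1.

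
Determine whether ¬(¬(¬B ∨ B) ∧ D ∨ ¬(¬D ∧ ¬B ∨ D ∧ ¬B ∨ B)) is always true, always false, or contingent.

always true

¬(¬(¬B ∨ B) ∧ D ∨ ¬(¬D ∧ ¬B ∨ D ∧ ¬B ∨ B))
= ¬(¬(¬B ∨ B) ∧ D ∨ ¬(¬B ∨ B))   [distribution]
= ¬¬(¬B ∨ B)   [absorption]
= ¬B ∨ B   [double negation]
= True   [complement]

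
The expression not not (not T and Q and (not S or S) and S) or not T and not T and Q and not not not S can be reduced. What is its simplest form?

not not (not T and Q and (not S or S) and S) or not T and not T and Q and not not not S
= not not (not T and Q and S) or not T and not T and Q and not not not S   (complement / identity)
= not not (not T and Q and S) or not T and not T and Q and not S   (double negation)
= not not (not T and Q and S) or not T and Q and not S   (idempotence)
= not T and Q and S or not T and Q and not S   (double negation)
= not T and Q   (distribution)

not T and Q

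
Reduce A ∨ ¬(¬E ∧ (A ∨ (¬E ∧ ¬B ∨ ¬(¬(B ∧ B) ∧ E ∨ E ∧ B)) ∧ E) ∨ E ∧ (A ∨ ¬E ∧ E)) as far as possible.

True

A ∨ ¬(¬E ∧ (A ∨ (¬E ∧ ¬B ∨ ¬(¬(B ∧ B) ∧ E ∨ E ∧ B)) ∧ E) ∨ E ∧ (A ∨ ¬E ∧ E))
= A ∨ ¬(¬E ∧ (A ∨ (¬E ∧ ¬B ∨ ¬(¬B ∧ E ∨ E ∧ B)) ∧ E) ∨ E ∧ (A ∨ ¬E ∧ E))   (idempotence)
= A ∨ ¬(¬E ∧ (A ∨ (¬E ∧ ¬B ∨ ¬E) ∧ E) ∨ E ∧ (A ∨ ¬E ∧ E))   (distribution)
= A ∨ ¬(¬E ∧ (A ∨ ¬E ∧ E) ∨ E ∧ (A ∨ ¬E ∧ E))   (absorption)
= A ∨ ¬(A ∨ ¬E ∧ E)   (distribution)
= A ∨ ¬A   (complement / identity)
= True   (complement)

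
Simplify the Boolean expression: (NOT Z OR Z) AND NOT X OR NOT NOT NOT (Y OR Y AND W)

NOT X OR NOT Y

(NOT Z OR Z) AND NOT X OR NOT NOT NOT (Y OR Y AND W)
= (NOT Z OR Z) AND NOT X OR NOT (Y OR Y AND W)   — double negation
= (NOT Z OR Z) AND NOT X OR NOT Y   — absorption
= NOT X OR NOT Y   — complement / identity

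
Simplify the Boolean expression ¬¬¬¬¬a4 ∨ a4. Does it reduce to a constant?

¬¬¬¬¬a4 ∨ a4
= ¬¬¬a4 ∨ a4   [double negation]
= ¬a4 ∨ a4   [double negation]
= True   [complement]

True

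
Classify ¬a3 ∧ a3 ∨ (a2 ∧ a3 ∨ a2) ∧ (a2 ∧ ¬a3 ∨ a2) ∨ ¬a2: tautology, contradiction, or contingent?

tautology

¬a3 ∧ a3 ∨ (a2 ∧ a3 ∨ a2) ∧ (a2 ∧ ¬a3 ∨ a2) ∨ ¬a2
= ¬a3 ∧ a3 ∨ (a2 ∧ a3 ∨ a2) ∧ a2 ∨ ¬a2   — absorption
= ¬a3 ∧ a3 ∨ a2 ∧ a2 ∨ ¬a2   — absorption
= a2 ∧ a2 ∨ ¬a2   — complement / identity
= a2 ∨ ¬a2   — idempotence
= True   — complement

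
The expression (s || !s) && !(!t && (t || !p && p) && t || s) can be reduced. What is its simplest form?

!s

(s || !s) && !(!t && (t || !p && p) && t || s)
= (s || !s) && !(!t && t && t || s)
= !(!t && t && t || s)
= !(!t && t || s)
= !s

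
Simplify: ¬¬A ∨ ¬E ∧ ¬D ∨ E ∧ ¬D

¬¬A ∨ ¬E ∧ ¬D ∨ E ∧ ¬D
= ¬¬A ∨ ¬D   [distribution]
= A ∨ ¬D   [double negation]

A ∨ ¬D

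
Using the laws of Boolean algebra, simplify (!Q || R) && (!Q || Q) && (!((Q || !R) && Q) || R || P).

!Q || R

(!Q || R) && (!Q || Q) && (!((Q || !R) && Q) || R || P)
= (!Q || R) && (!((Q || !R) && Q) || R || P)   — complement / identity
= (!Q || R) && (!Q || R || P)   — absorption
= !Q || R   — absorption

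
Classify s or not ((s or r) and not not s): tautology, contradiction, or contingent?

s or not ((s or r) and not not s)
= s or not ((s or r) and s)   (double negation)
= s or not s   (absorption)
= True   (complement)

tautology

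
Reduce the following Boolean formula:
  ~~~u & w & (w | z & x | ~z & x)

~u & w

~~~u & w & (w | z & x | ~z & x)
= ~~~u & w & (w | x)   [distribution]
= ~u & w & (w | x)   [double negation]
= ~u & w   [absorption]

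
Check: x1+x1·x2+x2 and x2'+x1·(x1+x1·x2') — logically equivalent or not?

No

E1: x1+x1·x2+x2
    = x1+x2   — absorption
E2: x2'+x1·(x1+x1·x2')
    = x2'+x1·x1   — absorption
    = x2'+x1   — idempotence
These differ: at x1=0, x2=0, E1 = 0 but E2 = 1.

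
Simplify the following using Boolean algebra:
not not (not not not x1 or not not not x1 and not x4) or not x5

not not (not not not x1 or not not not x1 and not x4) or not x5
= not not not not not x1 or not x5
= not not not x1 or not x5
= not x1 or not x5

not x1 or not x5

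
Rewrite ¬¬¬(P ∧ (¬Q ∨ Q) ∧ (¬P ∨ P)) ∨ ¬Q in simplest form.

¬P ∨ ¬Q

¬¬¬(P ∧ (¬Q ∨ Q) ∧ (¬P ∨ P)) ∨ ¬Q
= ¬(P ∧ (¬Q ∨ Q) ∧ (¬P ∨ P)) ∨ ¬Q   (double negation)
= ¬(P ∧ (¬Q ∨ Q)) ∨ ¬Q   (complement / identity)
= ¬P ∨ ¬Q   (complement / identity)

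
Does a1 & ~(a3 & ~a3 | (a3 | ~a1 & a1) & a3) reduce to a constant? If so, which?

no

a1 & ~(a3 & ~a3 | (a3 | ~a1 & a1) & a3)
= a1 & ~(a3 & ~a3 | a3 & a3)   — complement / identity
= a1 & ~a3   — distribution
This depends on a1, a3, so it is not a constant.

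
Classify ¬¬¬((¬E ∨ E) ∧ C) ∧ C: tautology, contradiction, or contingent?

contradiction

¬¬¬((¬E ∨ E) ∧ C) ∧ C
= ¬((¬E ∨ E) ∧ C) ∧ C   — double negation
= ¬C ∧ C   — complement / identity
= False   — complement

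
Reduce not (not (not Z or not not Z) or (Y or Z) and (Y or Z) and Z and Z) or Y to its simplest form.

not Z or Y

not (not (not Z or not not Z) or (Y or Z) and (Y or Z) and Z and Z) or Y
= not (not (not Z or not not Z) or (Z and Z or Y) and Z and Z) or Y
= not (Z and not Z or (Z and Z or Y) and Z and Z) or Y
= not (Z and not Z or Z and Z) or Y
= not Z or Y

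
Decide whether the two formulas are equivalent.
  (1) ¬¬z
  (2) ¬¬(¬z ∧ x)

No

E1: ¬¬z
    = z
E2: ¬¬(¬z ∧ x)
    = ¬z ∧ x
These differ: at x=0, z=1, E1 = 1 but E2 = 0.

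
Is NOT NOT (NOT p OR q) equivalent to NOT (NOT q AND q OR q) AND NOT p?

E1: NOT NOT (NOT p OR q)
    = NOT p OR q
E2: NOT (NOT q AND q OR q) AND NOT p
    = NOT q AND NOT p
These differ: at p=0, q=1, E1 = 1 but E2 = 0.

No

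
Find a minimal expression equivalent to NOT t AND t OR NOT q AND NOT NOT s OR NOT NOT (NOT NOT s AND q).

NOT t AND t OR NOT q AND NOT NOT s OR NOT NOT (NOT NOT s AND q)
= NOT q AND NOT NOT s OR NOT NOT (NOT NOT s AND q)   [complement / identity]
= NOT q AND NOT NOT s OR NOT NOT s AND q   [double negation]
= NOT NOT s   [distribution]
= s   [double negation]

s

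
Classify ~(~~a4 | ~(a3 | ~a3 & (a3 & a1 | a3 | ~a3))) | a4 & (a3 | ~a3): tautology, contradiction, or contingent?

tautology

~(~~a4 | ~(a3 | ~a3 & (a3 & a1 | a3 | ~a3))) | a4 & (a3 | ~a3)
= ~(~~a4 | ~(a3 | ~a3 & (a3 | ~a3))) | a4 & (a3 | ~a3)   [absorption]
= ~(~~a4 | ~(a3 | ~a3)) | a4 & (a3 | ~a3)   [complement / identity]
= ~a4 & (a3 | ~a3) | a4 & (a3 | ~a3)   [De Morgan]
= a3 | ~a3   [distribution]
= 1   [complement]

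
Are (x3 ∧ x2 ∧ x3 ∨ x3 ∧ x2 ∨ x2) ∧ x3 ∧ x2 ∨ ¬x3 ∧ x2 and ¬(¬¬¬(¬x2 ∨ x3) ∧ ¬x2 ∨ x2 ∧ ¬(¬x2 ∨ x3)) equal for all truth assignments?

No

E1: (x3 ∧ x2 ∧ x3 ∨ x3 ∧ x2 ∨ x2) ∧ x3 ∧ x2 ∨ ¬x3 ∧ x2
    = (x3 ∧ x2 ∨ x2) ∧ x3 ∧ x2 ∨ ¬x3 ∧ x2   — absorption
    = x3 ∧ x2 ∨ ¬x3 ∧ x2   — absorption
    = x2   — distribution
E2: ¬(¬¬¬(¬x2 ∨ x3) ∧ ¬x2 ∨ x2 ∧ ¬(¬x2 ∨ x3))
    = ¬(¬(¬x2 ∨ x3) ∧ ¬x2 ∨ x2 ∧ ¬(¬x2 ∨ x3))   — double negation
    = ¬¬(¬x2 ∨ x3)   — distribution
    = ¬x2 ∨ x3   — double negation
These differ: at x2=0, x3=0, E1 = 0 but E2 = 1.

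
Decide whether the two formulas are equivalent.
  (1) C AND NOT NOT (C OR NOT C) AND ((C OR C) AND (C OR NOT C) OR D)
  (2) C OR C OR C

Yes

E1: C AND NOT NOT (C OR NOT C) AND ((C OR C) AND (C OR NOT C) OR D)
    = C AND (C OR NOT C) AND ((C OR C) AND (C OR NOT C) OR D)   [double negation]
    = C AND (C OR NOT C) AND (C AND (C OR NOT C) OR D)   [idempotence]
    = C AND (C OR NOT C)   [absorption]
    = C   [complement / identity]
E2: C OR C OR C
    = C OR C   [idempotence]
    = C   [idempotence]
Both reduce to C, so they are equivalent.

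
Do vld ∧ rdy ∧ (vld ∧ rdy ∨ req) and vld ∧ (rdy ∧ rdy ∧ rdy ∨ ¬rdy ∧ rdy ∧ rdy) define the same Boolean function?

E1: vld ∧ rdy ∧ (vld ∧ rdy ∨ req)
    = vld ∧ rdy   (absorption)
E2: vld ∧ (rdy ∧ rdy ∧ rdy ∨ ¬rdy ∧ rdy ∧ rdy)
    = vld ∧ rdy ∧ rdy   (distribution)
    = vld ∧ rdy   (idempotence)
Both reduce to vld ∧ rdy, so they are equivalent.

Yes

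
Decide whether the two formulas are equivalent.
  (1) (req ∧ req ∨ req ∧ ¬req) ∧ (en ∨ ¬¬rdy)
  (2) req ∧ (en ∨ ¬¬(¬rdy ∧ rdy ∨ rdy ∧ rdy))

Yes

E1: (req ∧ req ∨ req ∧ ¬req) ∧ (en ∨ ¬¬rdy)
    = req ∧ (en ∨ ¬¬rdy)   [distribution]
    = req ∧ (en ∨ rdy)   [double negation]
E2: req ∧ (en ∨ ¬¬(¬rdy ∧ rdy ∨ rdy ∧ rdy))
    = req ∧ (en ∨ ¬¬rdy)   [distribution]
    = req ∧ (en ∨ rdy)   [double negation]
Both reduce to req ∧ (en ∨ rdy), so they are equivalent.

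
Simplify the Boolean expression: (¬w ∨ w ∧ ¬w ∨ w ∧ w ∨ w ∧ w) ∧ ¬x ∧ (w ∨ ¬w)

¬x

(¬w ∨ w ∧ ¬w ∨ w ∧ w ∨ w ∧ w) ∧ ¬x ∧ (w ∨ ¬w)
= (¬w ∨ w ∧ ¬w ∨ w ∧ w) ∧ ¬x ∧ (w ∨ ¬w)
= (¬w ∨ w) ∧ ¬x ∧ (w ∨ ¬w)
= ¬x ∧ (w ∨ ¬w)
= ¬x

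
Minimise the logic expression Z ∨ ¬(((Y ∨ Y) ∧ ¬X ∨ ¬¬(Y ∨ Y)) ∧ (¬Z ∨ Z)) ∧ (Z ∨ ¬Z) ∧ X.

Z ∨ ¬(((Y ∨ Y) ∧ ¬X ∨ ¬¬(Y ∨ Y)) ∧ (¬Z ∨ Z)) ∧ (Z ∨ ¬Z) ∧ X
= Z ∨ ¬((Y ∨ Y) ∧ ¬X ∨ ¬¬(Y ∨ Y)) ∧ (Z ∨ ¬Z) ∧ X   (complement / identity)
= Z ∨ ¬((Y ∨ Y) ∧ ¬X ∨ ¬¬(Y ∨ Y)) ∧ X   (complement / identity)
= Z ∨ ¬((Y ∨ Y) ∧ ¬X ∨ Y ∨ Y) ∧ X   (double negation)
= Z ∨ ¬(Y ∨ Y) ∧ X   (absorption)
= Z ∨ ¬Y ∧ X   (idempotence)

Z ∨ ¬Y ∧ X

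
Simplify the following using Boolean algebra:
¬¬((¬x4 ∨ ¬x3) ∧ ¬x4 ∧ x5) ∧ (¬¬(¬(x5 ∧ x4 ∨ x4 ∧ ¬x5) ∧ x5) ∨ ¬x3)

¬¬((¬x4 ∨ ¬x3) ∧ ¬x4 ∧ x5) ∧ (¬¬(¬(x5 ∧ x4 ∨ x4 ∧ ¬x5) ∧ x5) ∨ ¬x3)
= ¬¬(¬x4 ∧ x5) ∧ (¬¬(¬(x5 ∧ x4 ∨ x4 ∧ ¬x5) ∧ x5) ∨ ¬x3)   — absorption
= ¬¬(¬x4 ∧ x5) ∧ (¬(x5 ∧ x4 ∨ x4 ∧ ¬x5) ∧ x5 ∨ ¬x3)   — double negation
= ¬¬(¬x4 ∧ x5) ∧ (¬x4 ∧ x5 ∨ ¬x3)   — distribution
= ¬x4 ∧ x5 ∧ (¬x4 ∧ x5 ∨ ¬x3)   — double negation
= ¬x4 ∧ x5   — absorption

¬x4 ∧ x5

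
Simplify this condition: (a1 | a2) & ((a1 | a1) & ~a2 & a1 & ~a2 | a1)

a1

(a1 | a2) & ((a1 | a1) & ~a2 & a1 & ~a2 | a1)
= (a1 | a2) & (a1 & ~a2 & a1 & ~a2 | a1)   (idempotence)
= (a1 | a2) & (a1 & ~a2 | a1)   (idempotence)
= (a1 | a2) & a1   (absorption)
= a1   (absorption)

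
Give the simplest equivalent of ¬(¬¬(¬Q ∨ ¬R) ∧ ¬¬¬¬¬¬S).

Q ∧ R ∨ ¬S

¬(¬¬(¬Q ∨ ¬R) ∧ ¬¬¬¬¬¬S)
= ¬(¬(Q ∧ R) ∧ ¬¬¬¬¬¬S)   (De Morgan)
= Q ∧ R ∨ ¬¬¬¬¬S   (De Morgan)
= Q ∧ R ∨ ¬¬¬S   (double negation)
= Q ∧ R ∨ ¬S   (double negation)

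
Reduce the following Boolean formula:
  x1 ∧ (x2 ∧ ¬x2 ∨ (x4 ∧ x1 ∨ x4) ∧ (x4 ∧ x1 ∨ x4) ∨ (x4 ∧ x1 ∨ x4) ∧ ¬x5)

x1 ∧ (x2 ∧ ¬x2 ∨ (x4 ∧ x1 ∨ x4) ∧ (x4 ∧ x1 ∨ x4) ∨ (x4 ∧ x1 ∨ x4) ∧ ¬x5)
= x1 ∧ (x2 ∧ ¬x2 ∨ x4 ∧ x1 ∨ x4 ∨ (x4 ∧ x1 ∨ x4) ∧ ¬x5)   [idempotence]
= x1 ∧ (x4 ∧ x1 ∨ x4 ∨ (x4 ∧ x1 ∨ x4) ∧ ¬x5)   [complement / identity]
= x1 ∧ (x4 ∧ x1 ∨ x4)   [absorption]
= x1 ∧ x4   [absorption]

x1 ∧ x4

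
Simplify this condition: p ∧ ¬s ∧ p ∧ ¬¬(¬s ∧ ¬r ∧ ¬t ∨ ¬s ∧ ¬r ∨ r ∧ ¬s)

p ∧ ¬s

p ∧ ¬s ∧ p ∧ ¬¬(¬s ∧ ¬r ∧ ¬t ∨ ¬s ∧ ¬r ∨ r ∧ ¬s)
= p ∧ ¬s ∧ p ∧ ¬¬(¬s ∧ ¬r ∨ r ∧ ¬s)   [absorption]
= p ∧ ¬s ∧ p ∧ ¬¬¬s   [distribution]
= p ∧ ¬s ∧ p ∧ ¬s   [double negation]
= p ∧ ¬s   [idempotence]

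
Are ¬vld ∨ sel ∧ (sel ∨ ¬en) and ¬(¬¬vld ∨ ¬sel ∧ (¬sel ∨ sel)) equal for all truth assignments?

No

E1: ¬vld ∨ sel ∧ (sel ∨ ¬en)
    = ¬vld ∨ sel   [absorption]
E2: ¬(¬¬vld ∨ ¬sel ∧ (¬sel ∨ sel))
    = ¬(¬¬vld ∨ ¬sel)   [complement / identity]
    = ¬vld ∧ sel   [De Morgan]
These differ: at en=0, sel=0, vld=0, E1 = 1 but E2 = 0.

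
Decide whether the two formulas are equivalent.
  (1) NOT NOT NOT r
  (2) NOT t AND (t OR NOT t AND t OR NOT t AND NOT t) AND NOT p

E1: NOT NOT NOT r
    = NOT r   (double negation)
E2: NOT t AND (t OR NOT t AND t OR NOT t AND NOT t) AND NOT p
    = NOT t AND (t OR NOT t) AND NOT p   (distribution)
    = NOT t AND NOT p   (complement / identity)
These differ: at p=1, r=0, t=0, E1 = 1 but E2 = 0.

No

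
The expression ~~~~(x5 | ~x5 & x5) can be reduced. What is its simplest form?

~~~~(x5 | ~x5 & x5)
= ~~(x5 | ~x5 & x5)   — double negation
= x5 | ~x5 & x5   — double negation
= x5   — complement / identity

x5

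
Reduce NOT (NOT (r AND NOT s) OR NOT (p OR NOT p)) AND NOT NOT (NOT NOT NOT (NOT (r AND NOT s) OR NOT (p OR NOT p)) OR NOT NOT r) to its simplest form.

NOT (NOT (r AND NOT s) OR NOT (p OR NOT p)) AND NOT NOT (NOT NOT NOT (NOT (r AND NOT s) OR NOT (p OR NOT p)) OR NOT NOT r)
= NOT (NOT (r AND NOT s) OR NOT (p OR NOT p)) AND NOT (NOT NOT (NOT (r AND NOT s) OR NOT (p OR NOT p)) AND NOT r)   [De Morgan]
= NOT (NOT (r AND NOT s) OR NOT (p OR NOT p)) AND (NOT (NOT (r AND NOT s) OR NOT (p OR NOT p)) OR r)   [De Morgan]
= NOT (NOT (r AND NOT s) OR NOT (p OR NOT p))   [absorption]
= r AND NOT s AND (p OR NOT p)   [De Morgan]
= r AND NOT s   [complement / identity]

r AND NOT s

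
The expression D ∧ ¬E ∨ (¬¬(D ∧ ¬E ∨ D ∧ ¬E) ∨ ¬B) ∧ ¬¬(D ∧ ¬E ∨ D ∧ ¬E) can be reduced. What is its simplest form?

D ∧ ¬E

D ∧ ¬E ∨ (¬¬(D ∧ ¬E ∨ D ∧ ¬E) ∨ ¬B) ∧ ¬¬(D ∧ ¬E ∨ D ∧ ¬E)
= D ∧ ¬E ∨ ¬¬(D ∧ ¬E ∨ D ∧ ¬E)   [absorption]
= D ∧ ¬E ∨ ¬¬(D ∧ ¬E)   [idempotence]
= D ∧ ¬E ∨ D ∧ ¬E   [double negation]
= D ∧ ¬E   [idempotence]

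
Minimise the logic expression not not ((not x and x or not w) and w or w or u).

w or u

not not ((not x and x or not w) and w or w or u)
= not not (not w and w or w or u)
= not not (w or u)
= w or u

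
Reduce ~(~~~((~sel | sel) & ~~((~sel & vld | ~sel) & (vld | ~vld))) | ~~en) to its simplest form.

~sel & ~en

~(~~~((~sel | sel) & ~~((~sel & vld | ~sel) & (vld | ~vld))) | ~~en)
= ~(~~~((~sel | sel) & ~~(~sel & vld | ~sel)) | ~~en)   (complement / identity)
= ~(~~~((~sel | sel) & (~sel & vld | ~sel)) | ~~en)   (double negation)
= ~~((~sel | sel) & (~sel & vld | ~sel)) & ~en   (De Morgan)
= ~~((~sel | sel) & ~sel) & ~en   (absorption)
= ~~~sel & ~en   (complement / identity)
= ~sel & ~en   (double negation)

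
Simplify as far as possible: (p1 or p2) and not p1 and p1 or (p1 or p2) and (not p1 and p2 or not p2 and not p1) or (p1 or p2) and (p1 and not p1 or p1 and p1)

p1 or p2

(p1 or p2) and not p1 and p1 or (p1 or p2) and (not p1 and p2 or not p2 and not p1) or (p1 or p2) and (p1 and not p1 or p1 and p1)
= (p1 or p2) and not p1 and p1 or (p1 or p2) and (not p1 and p2 or not p2 and not p1) or (p1 or p2) and p1   — distribution
= (p1 or p2) and not p1 and p1 or (p1 or p2) and not p1 or (p1 or p2) and p1   — distribution
= (p1 or p2) and not p1 or (p1 or p2) and p1   — absorption
= p1 or p2   — distribution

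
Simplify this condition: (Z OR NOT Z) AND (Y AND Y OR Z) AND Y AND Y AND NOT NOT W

Y AND W

(Z OR NOT Z) AND (Y AND Y OR Z) AND Y AND Y AND NOT NOT W
= (Z OR NOT Z) AND Y AND Y AND NOT NOT W   — absorption
= Y AND Y AND NOT NOT W   — complement / identity
= Y AND Y AND W   — double negation
= Y AND W   — idempotence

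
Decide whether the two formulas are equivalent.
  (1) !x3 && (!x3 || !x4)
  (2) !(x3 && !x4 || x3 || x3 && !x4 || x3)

E1: !x3 && (!x3 || !x4)
    = !x3   — absorption
E2: !(x3 && !x4 || x3 || x3 && !x4 || x3)
    = !(x3 && !x4 || x3)   — idempotence
    = !x3   — absorption
Both reduce to !x3, so they are equivalent.

Yes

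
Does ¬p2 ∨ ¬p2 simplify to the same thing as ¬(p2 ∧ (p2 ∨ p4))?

Yes

E1: ¬p2 ∨ ¬p2
    = ¬p2   — idempotence
E2: ¬(p2 ∧ (p2 ∨ p4))
    = ¬p2   — absorption
Both reduce to ¬p2, so they are equivalent.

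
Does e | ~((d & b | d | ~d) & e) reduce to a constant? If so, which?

e | ~((d & b | d | ~d) & e)
= e | ~((d | ~d) & e)   — absorption
= e | ~e   — complement / identity
= 1   — complement

yes, True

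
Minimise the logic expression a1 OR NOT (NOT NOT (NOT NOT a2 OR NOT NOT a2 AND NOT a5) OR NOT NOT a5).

a1 OR NOT (NOT NOT (NOT NOT a2 OR NOT NOT a2 AND NOT a5) OR NOT NOT a5)
= a1 OR NOT (NOT NOT NOT NOT a2 OR NOT NOT a5)   — absorption
= a1 OR NOT NOT NOT a2 AND NOT a5   — De Morgan
= a1 OR NOT a2 AND NOT a5   — double negation

a1 OR NOT a2 AND NOT a5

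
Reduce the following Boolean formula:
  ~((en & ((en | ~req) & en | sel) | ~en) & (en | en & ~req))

~((en & ((en | ~req) & en | sel) | ~en) & (en | en & ~req))
= ~((en & (en | sel) | ~en) & (en | en & ~req))
= ~((en | ~en) & (en | en & ~req))
= ~((en | ~en) & en)
= ~en

~en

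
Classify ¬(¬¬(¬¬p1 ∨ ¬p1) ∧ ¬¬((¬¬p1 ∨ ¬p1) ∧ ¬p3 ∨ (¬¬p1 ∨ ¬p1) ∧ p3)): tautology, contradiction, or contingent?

¬(¬¬(¬¬p1 ∨ ¬p1) ∧ ¬¬((¬¬p1 ∨ ¬p1) ∧ ¬p3 ∨ (¬¬p1 ∨ ¬p1) ∧ p3))
= ¬(¬¬(¬¬p1 ∨ ¬p1) ∧ ¬¬(¬¬p1 ∨ ¬p1))   (distribution)
= ¬(¬¬p1 ∨ ¬p1) ∨ ¬(¬¬p1 ∨ ¬p1)   (De Morgan)
= ¬(¬¬p1 ∨ ¬p1)   (idempotence)
= ¬p1 ∧ p1   (De Morgan)
= False   (complement)

contradiction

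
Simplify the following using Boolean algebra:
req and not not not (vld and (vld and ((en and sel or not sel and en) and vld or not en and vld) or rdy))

req and not vld

req and not not not (vld and (vld and ((en and sel or not sel and en) and vld or not en and vld) or rdy))
= req and not not not (vld and (vld and (en and vld or not en and vld) or rdy))   — distribution
= req and not not not (vld and (vld and vld or rdy))   — distribution
= req and not not not (vld and (vld or rdy))   — idempotence
= req and not (vld and (vld or rdy))   — double negation
= req and not vld   — absorption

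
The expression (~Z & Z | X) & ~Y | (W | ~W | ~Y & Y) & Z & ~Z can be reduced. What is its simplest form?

(~Z & Z | X) & ~Y | (W | ~W | ~Y & Y) & Z & ~Z
= (~Z & Z | X) & ~Y | (W | ~W) & Z & ~Z   [complement / identity]
= (~Z & Z | X) & ~Y | Z & ~Z   [complement / identity]
= (~Z & Z | X) & ~Y   [complement / identity]
= X & ~Y   [complement / identity]

X & ~Y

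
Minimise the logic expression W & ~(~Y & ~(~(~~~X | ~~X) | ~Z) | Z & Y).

W & ~Z

W & ~(~Y & ~(~(~~~X | ~~X) | ~Z) | Z & Y)
= W & ~(~Y & ~(~(~X | ~~X) | ~Z) | Z & Y)
= W & ~(~Y & ~(~(~X | X) | ~Z) | Z & Y)
= W & ~(~Y & (~X | X) & Z | Z & Y)
= W & ~(~Y & Z | Z & Y)
= W & ~Z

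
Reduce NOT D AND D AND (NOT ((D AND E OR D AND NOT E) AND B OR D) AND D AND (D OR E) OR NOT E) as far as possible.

FALSE

NOT D AND D AND (NOT ((D AND E OR D AND NOT E) AND B OR D) AND D AND (D OR E) OR NOT E)
= NOT D AND D AND (NOT ((D AND E OR D AND NOT E) AND B OR D) AND D OR NOT E)   [absorption]
= NOT D AND D AND (NOT (D AND B OR D) AND D OR NOT E)   [distribution]
= NOT D AND D AND (NOT D AND D OR NOT E)   [absorption]
= NOT D AND D   [absorption]
= FALSE   [complement]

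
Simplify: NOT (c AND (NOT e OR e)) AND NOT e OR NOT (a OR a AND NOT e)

NOT (c AND (NOT e OR e)) AND NOT e OR NOT (a OR a AND NOT e)
= NOT (c AND (NOT e OR e)) AND NOT e OR NOT a
= NOT c AND NOT e OR NOT a

NOT c AND NOT e OR NOT a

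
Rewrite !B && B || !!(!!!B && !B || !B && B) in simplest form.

!B

!B && B || !!(!!!B && !B || !B && B)
= !B && B || !!(!B && !B || !B && B)   (double negation)
= !B && B || !!!B   (distribution)
= !B && B || !B   (double negation)
= !B   (complement / identity)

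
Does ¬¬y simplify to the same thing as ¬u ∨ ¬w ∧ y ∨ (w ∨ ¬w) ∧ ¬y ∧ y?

E1: ¬¬y
    = y   [double negation]
E2: ¬u ∨ ¬w ∧ y ∨ (w ∨ ¬w) ∧ ¬y ∧ y
    = ¬u ∨ ¬w ∧ y ∨ ¬y ∧ y   [complement / identity]
    = ¬u ∨ ¬w ∧ y   [complement / identity]
These differ: at u=1, w=1, y=1, E1 = 1 but E2 = 0.

No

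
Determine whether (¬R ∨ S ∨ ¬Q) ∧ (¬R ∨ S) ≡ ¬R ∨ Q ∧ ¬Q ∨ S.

Yes

E1: (¬R ∨ S ∨ ¬Q) ∧ (¬R ∨ S)
    = ¬R ∨ S   (absorption)
E2: ¬R ∨ Q ∧ ¬Q ∨ S
    = ¬R ∨ S   (complement / identity)
Both reduce to ¬R ∨ S, so they are equivalent.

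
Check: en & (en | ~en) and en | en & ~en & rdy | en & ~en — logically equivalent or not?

Yes

E1: en & (en | ~en)
    = en   [complement / identity]
E2: en | en & ~en & rdy | en & ~en
    = en | en & ~en   [absorption]
    = en   [complement / identity]
Both reduce to en, so they are equivalent.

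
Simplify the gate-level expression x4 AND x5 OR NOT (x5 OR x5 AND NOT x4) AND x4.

x4

x4 AND x5 OR NOT (x5 OR x5 AND NOT x4) AND x4
= x4 AND x5 OR NOT x5 AND x4   (absorption)
= x4   (distribution)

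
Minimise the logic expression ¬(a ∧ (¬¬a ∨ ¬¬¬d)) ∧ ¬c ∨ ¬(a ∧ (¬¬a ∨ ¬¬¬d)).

¬a

¬(a ∧ (¬¬a ∨ ¬¬¬d)) ∧ ¬c ∨ ¬(a ∧ (¬¬a ∨ ¬¬¬d))
= ¬(a ∧ (¬¬a ∨ ¬¬¬d))   [absorption]
= ¬(a ∧ (a ∨ ¬¬¬d))   [double negation]
= ¬(a ∧ (a ∨ ¬d))   [double negation]
= ¬a   [absorption]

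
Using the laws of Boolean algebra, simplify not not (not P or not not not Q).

not not (not P or not not not Q)
= not P or not not not Q   [double negation]
= not P or not Q   [double negation]

not P or not Q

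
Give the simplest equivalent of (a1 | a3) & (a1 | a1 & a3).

(a1 | a3) & (a1 | a1 & a3)
= (a1 | a3) & a1
= a1

a1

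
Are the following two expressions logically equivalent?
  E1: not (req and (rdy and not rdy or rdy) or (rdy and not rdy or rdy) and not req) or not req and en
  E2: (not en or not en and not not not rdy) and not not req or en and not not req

E1: not (req and (rdy and not rdy or rdy) or (rdy and not rdy or rdy) and not req) or not req and en
    = not (rdy and not rdy or rdy) or not req and en   [distribution]
    = not rdy or not req and en   [complement / identity]
E2: (not en or not en and not not not rdy) and not not req or en and not not req
    = (not en or not en and not rdy) and not not req or en and not not req   [double negation]
    = not en and not not req or en and not not req   [absorption]
    = not not req   [distribution]
    = req   [double negation]
These differ: at en=1, rdy=0, req=0, E1 = 1 but E2 = 0.

No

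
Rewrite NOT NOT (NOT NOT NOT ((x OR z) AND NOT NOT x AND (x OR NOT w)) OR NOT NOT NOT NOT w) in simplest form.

NOT x OR w

NOT NOT (NOT NOT NOT ((x OR z) AND NOT NOT x AND (x OR NOT w)) OR NOT NOT NOT NOT w)
= NOT NOT (NOT NOT NOT ((x OR z) AND x AND (x OR NOT w)) OR NOT NOT NOT NOT w)   [double negation]
= NOT NOT (NOT NOT NOT (x AND (x OR NOT w)) OR NOT NOT NOT NOT w)   [absorption]
= NOT NOT (NOT NOT NOT (x AND (x OR NOT w)) OR NOT NOT w)   [double negation]
= NOT NOT (NOT NOT NOT x OR NOT NOT w)   [absorption]
= NOT (NOT NOT x AND NOT w)   [De Morgan]
= NOT x OR w   [De Morgan]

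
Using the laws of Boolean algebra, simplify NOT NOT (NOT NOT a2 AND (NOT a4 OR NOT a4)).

NOT NOT (NOT NOT a2 AND (NOT a4 OR NOT a4))
= NOT NOT a2 AND (NOT a4 OR NOT a4)   (double negation)
= a2 AND (NOT a4 OR NOT a4)   (double negation)
= a2 AND NOT a4   (idempotence)

a2 AND NOT a4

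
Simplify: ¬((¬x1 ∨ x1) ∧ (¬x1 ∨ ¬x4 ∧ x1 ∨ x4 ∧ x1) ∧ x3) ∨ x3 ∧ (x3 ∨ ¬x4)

¬((¬x1 ∨ x1) ∧ (¬x1 ∨ ¬x4 ∧ x1 ∨ x4 ∧ x1) ∧ x3) ∨ x3 ∧ (x3 ∨ ¬x4)
= ¬((¬x1 ∨ x1) ∧ (¬x1 ∨ x1) ∧ x3) ∨ x3 ∧ (x3 ∨ ¬x4)   — distribution
= ¬((¬x1 ∨ x1) ∧ x3) ∨ x3 ∧ (x3 ∨ ¬x4)   — idempotence
= ¬((¬x1 ∨ x1) ∧ x3) ∨ x3   — absorption
= ¬x3 ∨ x3   — complement / identity
= True   — complement

True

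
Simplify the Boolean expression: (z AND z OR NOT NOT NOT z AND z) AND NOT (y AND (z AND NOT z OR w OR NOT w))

(z AND z OR NOT NOT NOT z AND z) AND NOT (y AND (z AND NOT z OR w OR NOT w))
= (z AND z OR NOT NOT NOT z AND z) AND NOT (y AND (w OR NOT w))
= (z AND z OR NOT NOT NOT z AND z) AND NOT y
= (z AND z OR NOT z AND z) AND NOT y
= z AND NOT y

z AND NOT y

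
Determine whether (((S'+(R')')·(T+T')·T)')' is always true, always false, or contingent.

(((S'+(R')')·(T+T')·T)')'
= (((S'+(R')')·T)')'   [complement / identity]
= (((S'+R)·T)')'   [double negation]
= (S'+R)·T   [double negation]
This depends on R, S, T, so it is not a constant.

contingent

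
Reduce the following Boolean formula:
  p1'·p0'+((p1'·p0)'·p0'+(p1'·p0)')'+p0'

p1'·p0'+((p1'·p0)'·p0'+(p1'·p0)')'+p0'
= p1'·p0'+((p1'·p0)')'+p0'
= p1'·p0'+p1'·p0+p0'
= p1'+p0'

p1'+p0'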